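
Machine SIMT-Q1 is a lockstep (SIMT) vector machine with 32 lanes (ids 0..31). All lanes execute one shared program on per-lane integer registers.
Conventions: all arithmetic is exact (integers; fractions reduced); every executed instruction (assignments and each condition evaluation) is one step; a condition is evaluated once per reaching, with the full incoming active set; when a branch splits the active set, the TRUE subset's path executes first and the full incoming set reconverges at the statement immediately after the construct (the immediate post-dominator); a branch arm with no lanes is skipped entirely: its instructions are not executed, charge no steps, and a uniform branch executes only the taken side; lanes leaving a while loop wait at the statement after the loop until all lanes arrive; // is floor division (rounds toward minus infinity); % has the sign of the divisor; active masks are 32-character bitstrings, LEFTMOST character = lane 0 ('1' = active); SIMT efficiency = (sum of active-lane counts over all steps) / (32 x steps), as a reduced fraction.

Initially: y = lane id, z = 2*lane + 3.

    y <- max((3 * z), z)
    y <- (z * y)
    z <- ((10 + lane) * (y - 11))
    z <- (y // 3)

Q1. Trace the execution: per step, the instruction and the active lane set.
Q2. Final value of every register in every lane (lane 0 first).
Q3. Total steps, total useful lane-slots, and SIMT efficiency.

step 0: y <- max((3 * z), z)         11111111111111111111111111111111
step 1: y <- (z * y)                 11111111111111111111111111111111
step 2: z <- ((10 + lane) * (y - 11)) 11111111111111111111111111111111
step 3: z <- (y // 3)                11111111111111111111111111111111

Answer: 4 steps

y: 27,75,147,243,363,507,675,867,1083,1323,1587,1875,2187,2523,2883,3267,3675,4107,4563,5043,5547,6075,6627,7203,7803,8427,9075,9747,10443,11163,11907,12675
z: 9,25,49,81,121,169,225,289,361,441,529,625,729,841,961,1089,1225,1369,1521,1681,1849,2025,2209,2401,2601,2809,3025,3249,3481,3721,3969,4225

steps = 4; useful = 128; efficiency = 128/128 = 1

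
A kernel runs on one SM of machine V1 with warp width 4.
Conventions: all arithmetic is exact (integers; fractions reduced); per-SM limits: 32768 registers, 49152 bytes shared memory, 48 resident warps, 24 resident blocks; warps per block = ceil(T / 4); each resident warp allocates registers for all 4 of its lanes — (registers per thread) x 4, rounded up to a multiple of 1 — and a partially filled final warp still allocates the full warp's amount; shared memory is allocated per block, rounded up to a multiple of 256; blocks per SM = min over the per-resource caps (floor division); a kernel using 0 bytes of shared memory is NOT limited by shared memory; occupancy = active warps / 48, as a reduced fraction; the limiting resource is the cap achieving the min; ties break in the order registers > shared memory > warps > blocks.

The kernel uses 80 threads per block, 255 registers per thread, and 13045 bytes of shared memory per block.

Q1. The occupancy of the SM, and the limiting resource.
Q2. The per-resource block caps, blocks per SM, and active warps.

Answer: occupancy 5/12, limited by registers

registers: 1 block
shared memory: 3 blocks
warps: 2 blocks
blocks: 24 blocks

Answer: 1 block, 20 active warps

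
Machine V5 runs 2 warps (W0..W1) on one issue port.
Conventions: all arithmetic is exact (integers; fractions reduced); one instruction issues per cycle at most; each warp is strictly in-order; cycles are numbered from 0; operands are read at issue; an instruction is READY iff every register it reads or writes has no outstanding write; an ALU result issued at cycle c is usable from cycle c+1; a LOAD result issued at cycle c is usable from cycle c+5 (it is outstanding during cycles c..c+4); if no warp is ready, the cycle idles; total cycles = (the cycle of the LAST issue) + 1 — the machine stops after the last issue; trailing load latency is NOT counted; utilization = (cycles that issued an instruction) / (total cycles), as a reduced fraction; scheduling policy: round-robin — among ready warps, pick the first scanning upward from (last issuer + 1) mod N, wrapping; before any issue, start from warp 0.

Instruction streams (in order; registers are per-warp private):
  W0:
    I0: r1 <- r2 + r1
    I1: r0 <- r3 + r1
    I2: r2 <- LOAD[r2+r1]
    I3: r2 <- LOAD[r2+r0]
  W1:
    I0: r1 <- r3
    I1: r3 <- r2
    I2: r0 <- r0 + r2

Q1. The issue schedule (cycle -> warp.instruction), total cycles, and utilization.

cycle 0: W0.I0
cycle 1: W1.I0
cycle 2: W0.I1
cycle 3: W1.I1
cycle 4: W0.I2
cycle 5: W1.I2
cycle 6: idle
cycle 7: idle
cycle 8: idle
cycle 9: W0.I3

Answer: 10 cycles, utilization 7/10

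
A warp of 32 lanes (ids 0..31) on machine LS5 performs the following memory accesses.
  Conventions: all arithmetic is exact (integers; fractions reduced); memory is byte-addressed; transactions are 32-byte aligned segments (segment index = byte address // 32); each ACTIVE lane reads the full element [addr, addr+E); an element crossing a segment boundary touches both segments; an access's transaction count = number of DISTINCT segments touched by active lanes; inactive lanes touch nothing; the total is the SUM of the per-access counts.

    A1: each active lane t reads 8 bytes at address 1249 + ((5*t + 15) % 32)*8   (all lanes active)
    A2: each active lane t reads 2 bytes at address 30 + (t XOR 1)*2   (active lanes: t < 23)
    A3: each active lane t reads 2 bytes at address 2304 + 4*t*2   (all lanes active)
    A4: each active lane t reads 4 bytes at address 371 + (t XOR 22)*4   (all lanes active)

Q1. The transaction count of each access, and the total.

A1: 9 transactions
A2: 3 transactions
A3: 8 transactions
A4: 5 transactions

Answer: 9,3,8,5; total 25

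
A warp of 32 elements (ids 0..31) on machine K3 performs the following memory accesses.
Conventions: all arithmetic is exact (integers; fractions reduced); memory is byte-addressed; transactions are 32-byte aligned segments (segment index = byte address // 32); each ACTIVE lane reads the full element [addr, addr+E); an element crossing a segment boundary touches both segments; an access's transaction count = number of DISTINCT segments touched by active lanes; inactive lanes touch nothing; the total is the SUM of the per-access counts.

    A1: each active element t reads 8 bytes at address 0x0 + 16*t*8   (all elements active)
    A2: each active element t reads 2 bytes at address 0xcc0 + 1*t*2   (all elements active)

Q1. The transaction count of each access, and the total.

A1: 32 transactions
A2: 2 transactions

Answer: 32,2; total 34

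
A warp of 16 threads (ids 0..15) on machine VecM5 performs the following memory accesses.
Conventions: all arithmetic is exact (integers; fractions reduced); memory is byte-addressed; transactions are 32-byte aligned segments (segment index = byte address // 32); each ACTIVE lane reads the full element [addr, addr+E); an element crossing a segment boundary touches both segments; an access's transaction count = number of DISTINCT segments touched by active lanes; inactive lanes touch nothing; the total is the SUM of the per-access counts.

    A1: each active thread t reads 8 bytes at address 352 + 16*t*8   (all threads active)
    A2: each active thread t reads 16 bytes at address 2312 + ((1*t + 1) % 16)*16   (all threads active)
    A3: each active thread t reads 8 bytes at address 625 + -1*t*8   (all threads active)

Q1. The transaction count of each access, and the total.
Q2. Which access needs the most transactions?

A1: 16 transactions
A2: 9 transactions
A3: 5 transactions

Answer: 16,9,5; total 30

Answer: A1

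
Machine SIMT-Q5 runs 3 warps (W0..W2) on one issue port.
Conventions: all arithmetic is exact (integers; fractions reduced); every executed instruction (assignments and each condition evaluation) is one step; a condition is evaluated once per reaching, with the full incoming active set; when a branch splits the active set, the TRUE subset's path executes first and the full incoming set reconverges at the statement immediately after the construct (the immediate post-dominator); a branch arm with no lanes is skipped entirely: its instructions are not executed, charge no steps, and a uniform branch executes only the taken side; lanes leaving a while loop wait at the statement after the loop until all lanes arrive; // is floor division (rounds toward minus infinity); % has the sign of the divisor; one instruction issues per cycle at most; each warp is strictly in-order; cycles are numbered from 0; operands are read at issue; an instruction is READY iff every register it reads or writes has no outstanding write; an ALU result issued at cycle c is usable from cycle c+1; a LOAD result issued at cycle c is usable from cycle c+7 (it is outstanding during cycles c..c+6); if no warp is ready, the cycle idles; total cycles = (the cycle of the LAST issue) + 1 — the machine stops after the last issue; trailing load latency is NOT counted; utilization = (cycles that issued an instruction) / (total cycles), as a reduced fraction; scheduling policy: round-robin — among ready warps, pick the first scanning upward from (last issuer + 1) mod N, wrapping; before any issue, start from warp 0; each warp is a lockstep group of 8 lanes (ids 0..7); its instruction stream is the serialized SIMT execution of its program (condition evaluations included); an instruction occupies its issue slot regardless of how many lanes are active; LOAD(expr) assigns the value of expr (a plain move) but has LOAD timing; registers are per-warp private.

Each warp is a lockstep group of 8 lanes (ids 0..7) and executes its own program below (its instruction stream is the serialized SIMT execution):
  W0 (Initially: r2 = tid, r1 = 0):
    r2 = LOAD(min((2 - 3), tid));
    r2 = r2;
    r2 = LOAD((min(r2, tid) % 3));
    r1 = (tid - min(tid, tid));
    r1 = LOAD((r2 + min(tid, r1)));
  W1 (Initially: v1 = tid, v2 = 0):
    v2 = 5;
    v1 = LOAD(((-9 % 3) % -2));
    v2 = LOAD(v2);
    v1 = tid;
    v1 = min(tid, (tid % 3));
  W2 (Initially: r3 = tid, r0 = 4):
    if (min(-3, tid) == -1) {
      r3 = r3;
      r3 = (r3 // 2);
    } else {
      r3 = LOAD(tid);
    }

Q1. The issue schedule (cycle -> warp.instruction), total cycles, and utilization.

cycle 0: W0.I0
cycle 1: W1.I0
cycle 2: W2.I0
cycle 3: W1.I1
cycle 4: W2.I1
cycle 5: W1.I2
cycle 6: idle
cycle 7: W0.I1
cycle 8: W0.I2
cycle 9: W0.I3
cycle 10: W1.I3
cycle 11: W1.I4
cycle 12: idle
cycle 13: idle
cycle 14: idle
cycle 15: W0.I4

Answer: 16 cycles, utilization 3/4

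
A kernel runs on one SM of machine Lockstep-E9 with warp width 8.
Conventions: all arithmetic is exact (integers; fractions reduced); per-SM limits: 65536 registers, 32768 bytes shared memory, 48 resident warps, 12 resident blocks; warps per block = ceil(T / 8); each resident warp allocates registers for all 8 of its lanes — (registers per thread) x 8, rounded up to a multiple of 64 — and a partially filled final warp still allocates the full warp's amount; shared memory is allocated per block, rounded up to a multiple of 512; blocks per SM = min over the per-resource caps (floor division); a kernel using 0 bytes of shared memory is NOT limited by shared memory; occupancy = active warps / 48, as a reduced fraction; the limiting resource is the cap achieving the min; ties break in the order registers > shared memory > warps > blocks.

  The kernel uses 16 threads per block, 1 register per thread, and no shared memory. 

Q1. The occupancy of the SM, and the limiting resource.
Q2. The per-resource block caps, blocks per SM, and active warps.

Answer: occupancy 1/2, limited by blocks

registers: 512 blocks
shared memory: no limit (kernel uses none)
warps: 24 blocks
blocks: 12 blocks

Answer: 12 blocks, 24 active warps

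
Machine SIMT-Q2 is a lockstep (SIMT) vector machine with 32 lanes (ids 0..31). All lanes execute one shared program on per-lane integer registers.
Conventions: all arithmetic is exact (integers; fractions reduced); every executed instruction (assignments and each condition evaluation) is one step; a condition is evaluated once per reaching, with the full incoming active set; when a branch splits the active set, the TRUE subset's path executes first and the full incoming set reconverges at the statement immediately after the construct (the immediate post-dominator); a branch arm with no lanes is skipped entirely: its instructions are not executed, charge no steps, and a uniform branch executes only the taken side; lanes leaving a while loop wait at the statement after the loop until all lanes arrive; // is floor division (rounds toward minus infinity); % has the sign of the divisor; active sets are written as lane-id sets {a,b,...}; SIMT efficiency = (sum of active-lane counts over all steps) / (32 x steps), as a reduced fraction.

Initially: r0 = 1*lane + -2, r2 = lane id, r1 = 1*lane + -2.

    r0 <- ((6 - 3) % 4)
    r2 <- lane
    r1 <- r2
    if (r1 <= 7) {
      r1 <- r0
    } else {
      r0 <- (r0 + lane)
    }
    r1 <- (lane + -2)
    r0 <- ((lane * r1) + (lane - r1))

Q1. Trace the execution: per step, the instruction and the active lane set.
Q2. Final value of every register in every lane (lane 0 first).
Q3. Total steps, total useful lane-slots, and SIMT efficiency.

step 0: r0 <- ((6 - 3) % 4)          {0,1,2,3,4,5,6,7,8,9,10,11,12,13,14,15,16,17,18,19,20,21,22,23,24,25,26,27,28,29,30,31}
step 1: r2 <- lane                   {0,1,2,3,4,5,6,7,8,9,10,11,12,13,14,15,16,17,18,19,20,21,22,23,24,25,26,27,28,29,30,31}
step 2: r1 <- r2                     {0,1,2,3,4,5,6,7,8,9,10,11,12,13,14,15,16,17,18,19,20,21,22,23,24,25,26,27,28,29,30,31}
step 3: eval (r1 <= 7)               {0,1,2,3,4,5,6,7,8,9,10,11,12,13,14,15,16,17,18,19,20,21,22,23,24,25,26,27,28,29,30,31}
step 4: r1 <- r0                     {0,1,2,3,4,5,6,7}
step 5: r0 <- (r0 + lane)            {8,9,10,11,12,13,14,15,16,17,18,19,20,21,22,23,24,25,26,27,28,29,30,31}
step 6: r1 <- (lane + -2)            {0,1,2,3,4,5,6,7,8,9,10,11,12,13,14,15,16,17,18,19,20,21,22,23,24,25,26,27,28,29,30,31}
step 7: r0 <- ((lane * r1) + (lane - r1)) {0,1,2,3,4,5,6,7,8,9,10,11,12,13,14,15,16,17,18,19,20,21,22,23,24,25,26,27,28,29,30,31}

Answer: 8 steps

r0: 2,1,2,5,10,17,26,37,50,65,82,101,122,145,170,197,226,257,290,325,362,401,442,485,530,577,626,677,730,785,842,901
r2: 0,1,2,3,4,5,6,7,8,9,10,11,12,13,14,15,16,17,18,19,20,21,22,23,24,25,26,27,28,29,30,31
r1: -2,-1,0,1,2,3,4,5,6,7,8,9,10,11,12,13,14,15,16,17,18,19,20,21,22,23,24,25,26,27,28,29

steps = 8; useful = 224; efficiency = 224/256 = 7/8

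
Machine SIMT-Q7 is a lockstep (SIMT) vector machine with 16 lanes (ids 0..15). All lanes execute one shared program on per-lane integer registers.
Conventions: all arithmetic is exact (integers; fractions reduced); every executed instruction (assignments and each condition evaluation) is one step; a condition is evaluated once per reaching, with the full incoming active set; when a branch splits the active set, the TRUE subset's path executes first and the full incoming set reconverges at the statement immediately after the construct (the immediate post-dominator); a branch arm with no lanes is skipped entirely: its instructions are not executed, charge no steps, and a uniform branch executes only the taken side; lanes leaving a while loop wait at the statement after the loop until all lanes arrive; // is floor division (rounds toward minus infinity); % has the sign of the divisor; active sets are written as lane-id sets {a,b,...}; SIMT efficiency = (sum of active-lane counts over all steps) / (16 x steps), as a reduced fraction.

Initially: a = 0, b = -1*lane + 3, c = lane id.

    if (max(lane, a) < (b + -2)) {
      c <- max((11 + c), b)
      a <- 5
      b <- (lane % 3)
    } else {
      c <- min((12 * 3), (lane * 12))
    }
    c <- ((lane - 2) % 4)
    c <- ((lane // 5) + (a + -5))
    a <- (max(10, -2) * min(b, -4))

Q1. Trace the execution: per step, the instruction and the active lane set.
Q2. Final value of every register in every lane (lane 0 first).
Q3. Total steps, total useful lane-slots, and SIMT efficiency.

step 0: eval (max(lane, a) < (b + -2)) {0,1,2,3,4,5,6,7,8,9,10,11,12,13,14,15}
step 1: c <- max((11 + c), b)        {0}
step 2: a <- 5                       {0}
step 3: b <- (lane % 3)              {0}
step 4: c <- min((12 * 3), (lane * 12)) {1,2,3,4,5,6,7,8,9,10,11,12,13,14,15}
step 5: c <- ((lane - 2) % 4)        {0,1,2,3,4,5,6,7,8,9,10,11,12,13,14,15}
step 6: c <- ((lane // 5) + (a + -5)) {0,1,2,3,4,5,6,7,8,9,10,11,12,13,14,15}
step 7: a <- (max(10, -2) * min(b, -4)) {0,1,2,3,4,5,6,7,8,9,10,11,12,13,14,15}

Answer: 8 steps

a: -40,-40,-40,-40,-40,-40,-40,-40,-50,-60,-70,-80,-90,-100,-110,-120
b: 0,2,1,0,-1,-2,-3,-4,-5,-6,-7,-8,-9,-10,-11,-12
c: 0,-5,-5,-5,-5,-4,-4,-4,-4,-4,-3,-3,-3,-3,-3,-2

steps = 8; useful = 82; efficiency = 82/128 = 41/64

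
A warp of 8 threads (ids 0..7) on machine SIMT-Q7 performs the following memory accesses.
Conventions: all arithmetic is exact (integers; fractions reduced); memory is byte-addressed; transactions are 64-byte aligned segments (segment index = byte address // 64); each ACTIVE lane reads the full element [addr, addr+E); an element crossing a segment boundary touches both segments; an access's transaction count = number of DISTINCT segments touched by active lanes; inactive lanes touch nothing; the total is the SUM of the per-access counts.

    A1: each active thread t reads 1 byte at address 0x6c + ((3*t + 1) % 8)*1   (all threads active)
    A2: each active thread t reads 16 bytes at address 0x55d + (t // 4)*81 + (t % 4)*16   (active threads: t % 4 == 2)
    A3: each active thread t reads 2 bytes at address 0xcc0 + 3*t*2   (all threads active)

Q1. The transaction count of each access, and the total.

A1: 1 transaction
A2: 3 transactions
A3: 1 transaction

Answer: 1,3,1; total 5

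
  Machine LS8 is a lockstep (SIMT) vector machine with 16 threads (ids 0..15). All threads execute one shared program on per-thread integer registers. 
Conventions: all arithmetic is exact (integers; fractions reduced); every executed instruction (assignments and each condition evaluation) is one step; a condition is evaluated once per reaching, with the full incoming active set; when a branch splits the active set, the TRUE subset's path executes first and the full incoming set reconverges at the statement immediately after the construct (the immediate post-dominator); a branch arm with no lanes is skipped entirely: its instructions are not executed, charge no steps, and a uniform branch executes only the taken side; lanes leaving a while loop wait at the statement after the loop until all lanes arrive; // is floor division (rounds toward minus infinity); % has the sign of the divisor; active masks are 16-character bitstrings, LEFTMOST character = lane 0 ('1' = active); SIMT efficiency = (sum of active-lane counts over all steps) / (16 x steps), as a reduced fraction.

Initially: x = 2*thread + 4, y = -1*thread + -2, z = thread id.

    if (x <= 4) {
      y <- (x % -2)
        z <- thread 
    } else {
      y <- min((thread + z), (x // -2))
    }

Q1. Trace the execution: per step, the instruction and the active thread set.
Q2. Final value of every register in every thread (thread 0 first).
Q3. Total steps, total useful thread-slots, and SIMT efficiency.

step 0: eval (x <= 4)                1111111111111111
step 1: y <- (x % -2)                1000000000000000
step 2: z <- thread                  1000000000000000
step 3: y <- min((thread + z), (x // -2)) 0111111111111111

Answer: 4 steps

x: 4,6,8,10,12,14,16,18,20,22,24,26,28,30,32,34
y: 0,-3,-4,-5,-6,-7,-8,-9,-10,-11,-12,-13,-14,-15,-16,-17
z: 0,1,2,3,4,5,6,7,8,9,10,11,12,13,14,15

steps = 4; useful = 33; efficiency = 33/64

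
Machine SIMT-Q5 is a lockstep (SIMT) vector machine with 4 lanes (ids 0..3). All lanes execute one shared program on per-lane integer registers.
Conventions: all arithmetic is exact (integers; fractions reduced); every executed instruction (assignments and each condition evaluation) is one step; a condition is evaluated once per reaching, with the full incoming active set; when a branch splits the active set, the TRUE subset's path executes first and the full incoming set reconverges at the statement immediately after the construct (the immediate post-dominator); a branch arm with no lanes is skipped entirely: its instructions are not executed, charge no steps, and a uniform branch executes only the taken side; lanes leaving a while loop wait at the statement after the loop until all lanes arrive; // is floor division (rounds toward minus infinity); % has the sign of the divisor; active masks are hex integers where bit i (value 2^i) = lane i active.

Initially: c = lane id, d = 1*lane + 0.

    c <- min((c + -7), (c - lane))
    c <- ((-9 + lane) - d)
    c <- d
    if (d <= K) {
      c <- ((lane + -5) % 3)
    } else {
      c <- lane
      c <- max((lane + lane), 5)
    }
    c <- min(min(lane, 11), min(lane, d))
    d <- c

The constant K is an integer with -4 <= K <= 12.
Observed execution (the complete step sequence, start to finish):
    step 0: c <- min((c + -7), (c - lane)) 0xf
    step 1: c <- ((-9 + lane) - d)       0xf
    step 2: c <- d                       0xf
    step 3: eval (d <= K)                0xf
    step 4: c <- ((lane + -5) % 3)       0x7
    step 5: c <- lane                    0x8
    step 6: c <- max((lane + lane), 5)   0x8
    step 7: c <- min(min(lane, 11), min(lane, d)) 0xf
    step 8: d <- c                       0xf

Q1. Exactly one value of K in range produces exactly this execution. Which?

Answer: K = 2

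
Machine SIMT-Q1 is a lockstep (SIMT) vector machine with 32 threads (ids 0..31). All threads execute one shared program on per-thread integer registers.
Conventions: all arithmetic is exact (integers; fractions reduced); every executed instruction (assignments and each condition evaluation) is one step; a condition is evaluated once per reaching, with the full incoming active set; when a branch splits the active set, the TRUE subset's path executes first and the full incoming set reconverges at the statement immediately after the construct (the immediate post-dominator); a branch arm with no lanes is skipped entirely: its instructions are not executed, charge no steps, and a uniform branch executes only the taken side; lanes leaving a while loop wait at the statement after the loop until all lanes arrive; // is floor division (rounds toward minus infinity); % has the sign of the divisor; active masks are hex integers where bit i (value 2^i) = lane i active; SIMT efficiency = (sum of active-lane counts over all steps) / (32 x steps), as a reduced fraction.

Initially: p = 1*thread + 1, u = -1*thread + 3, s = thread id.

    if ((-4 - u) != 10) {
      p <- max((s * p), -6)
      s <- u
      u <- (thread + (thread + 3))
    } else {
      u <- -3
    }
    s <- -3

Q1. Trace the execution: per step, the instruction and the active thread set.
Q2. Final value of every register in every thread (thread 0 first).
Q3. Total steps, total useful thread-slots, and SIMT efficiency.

step 0: eval ((-4 - u) != 10)        0xffffffff
step 1: p <- max((s * p), -6)        0xfffdffff
step 2: s <- u                       0xfffdffff
step 3: u <- (thread + (thread + 3)) 0xfffdffff
step 4: u <- -3                      0x00020000
step 5: s <- -3                      0xffffffff

Answer: 6 steps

p: 0,2,6,12,20,30,42,56,72,90,110,132,156,182,210,240,272,18,342,380,420,462,506,552,600,650,702,756,812,870,930,992
u: 3,5,7,9,11,13,15,17,19,21,23,25,27,29,31,33,35,-3,39,41,43,45,47,49,51,53,55,57,59,61,63,65
s: -3,-3,-3,-3,-3,-3,-3,-3,-3,-3,-3,-3,-3,-3,-3,-3,-3,-3,-3,-3,-3,-3,-3,-3,-3,-3,-3,-3,-3,-3,-3,-3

steps = 6; useful = 158; efficiency = 158/192 = 79/96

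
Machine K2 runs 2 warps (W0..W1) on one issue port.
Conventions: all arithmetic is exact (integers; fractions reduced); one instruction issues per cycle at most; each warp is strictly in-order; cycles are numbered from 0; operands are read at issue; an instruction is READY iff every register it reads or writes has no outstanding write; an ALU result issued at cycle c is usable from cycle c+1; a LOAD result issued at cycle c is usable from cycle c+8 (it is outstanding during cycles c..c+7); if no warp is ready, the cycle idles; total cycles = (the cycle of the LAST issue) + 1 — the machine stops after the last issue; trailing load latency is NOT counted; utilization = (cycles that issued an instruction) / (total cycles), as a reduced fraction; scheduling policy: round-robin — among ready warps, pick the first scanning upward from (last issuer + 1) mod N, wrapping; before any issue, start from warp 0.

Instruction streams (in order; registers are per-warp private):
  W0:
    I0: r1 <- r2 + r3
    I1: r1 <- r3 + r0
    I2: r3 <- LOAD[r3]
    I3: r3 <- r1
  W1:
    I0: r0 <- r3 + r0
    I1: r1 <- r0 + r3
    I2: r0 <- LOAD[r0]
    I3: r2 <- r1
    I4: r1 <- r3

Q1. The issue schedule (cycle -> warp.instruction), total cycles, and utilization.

cycle 0: W0.I0
cycle 1: W1.I0
cycle 2: W0.I1
cycle 3: W1.I1
cycle 4: W0.I2
cycle 5: W1.I2
cycle 6: W1.I3
cycle 7: W1.I4
cycle 8: idle
cycle 9: idle
cycle 10: idle
cycle 11: idle
cycle 12: W0.I3

Answer: 13 cycles, utilization 9/13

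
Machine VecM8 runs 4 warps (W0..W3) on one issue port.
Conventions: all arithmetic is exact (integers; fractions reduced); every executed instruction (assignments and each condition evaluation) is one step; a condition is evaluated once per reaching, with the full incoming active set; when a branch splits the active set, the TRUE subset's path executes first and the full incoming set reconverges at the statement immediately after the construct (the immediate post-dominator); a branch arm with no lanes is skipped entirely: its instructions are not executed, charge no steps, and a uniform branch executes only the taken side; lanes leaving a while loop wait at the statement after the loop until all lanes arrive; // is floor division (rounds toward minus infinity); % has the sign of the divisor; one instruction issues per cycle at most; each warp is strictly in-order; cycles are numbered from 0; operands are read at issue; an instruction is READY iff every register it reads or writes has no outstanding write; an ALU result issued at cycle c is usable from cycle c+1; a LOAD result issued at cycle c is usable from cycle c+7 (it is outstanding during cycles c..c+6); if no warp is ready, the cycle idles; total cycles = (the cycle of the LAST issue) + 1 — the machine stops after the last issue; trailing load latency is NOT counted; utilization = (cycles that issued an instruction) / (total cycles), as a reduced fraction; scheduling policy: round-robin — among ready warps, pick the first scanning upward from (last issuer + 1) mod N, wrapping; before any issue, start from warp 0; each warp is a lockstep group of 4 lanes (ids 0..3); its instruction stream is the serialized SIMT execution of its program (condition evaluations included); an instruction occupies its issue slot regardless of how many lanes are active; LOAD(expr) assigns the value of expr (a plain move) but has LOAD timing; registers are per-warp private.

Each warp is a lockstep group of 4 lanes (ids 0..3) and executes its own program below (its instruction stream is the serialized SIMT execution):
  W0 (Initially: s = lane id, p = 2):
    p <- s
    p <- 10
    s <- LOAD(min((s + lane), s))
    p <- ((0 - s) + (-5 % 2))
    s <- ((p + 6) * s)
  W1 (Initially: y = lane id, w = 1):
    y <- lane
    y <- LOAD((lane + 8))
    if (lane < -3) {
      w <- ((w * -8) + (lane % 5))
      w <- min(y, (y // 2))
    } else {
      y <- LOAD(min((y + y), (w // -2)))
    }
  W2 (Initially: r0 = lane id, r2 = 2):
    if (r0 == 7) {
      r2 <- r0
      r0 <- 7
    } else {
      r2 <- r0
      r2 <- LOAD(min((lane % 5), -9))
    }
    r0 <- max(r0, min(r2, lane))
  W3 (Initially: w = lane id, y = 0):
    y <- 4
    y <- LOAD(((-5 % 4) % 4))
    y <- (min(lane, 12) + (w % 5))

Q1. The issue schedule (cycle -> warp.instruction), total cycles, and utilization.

cycle 0: W0.I0
cycle 1: W1.I0
cycle 2: W2.I0
cycle 3: W3.I0
cycle 4: W0.I1
cycle 5: W1.I1
cycle 6: W2.I1
cycle 7: W3.I1
cycle 8: W0.I2
cycle 9: W1.I2
cycle 10: W2.I2
cycle 11: idle
cycle 12: W1.I3
cycle 13: idle
cycle 14: W3.I2
cycle 15: W0.I3
cycle 16: W0.I4
cycle 17: W2.I3

Answer: 18 cycles, utilization 8/9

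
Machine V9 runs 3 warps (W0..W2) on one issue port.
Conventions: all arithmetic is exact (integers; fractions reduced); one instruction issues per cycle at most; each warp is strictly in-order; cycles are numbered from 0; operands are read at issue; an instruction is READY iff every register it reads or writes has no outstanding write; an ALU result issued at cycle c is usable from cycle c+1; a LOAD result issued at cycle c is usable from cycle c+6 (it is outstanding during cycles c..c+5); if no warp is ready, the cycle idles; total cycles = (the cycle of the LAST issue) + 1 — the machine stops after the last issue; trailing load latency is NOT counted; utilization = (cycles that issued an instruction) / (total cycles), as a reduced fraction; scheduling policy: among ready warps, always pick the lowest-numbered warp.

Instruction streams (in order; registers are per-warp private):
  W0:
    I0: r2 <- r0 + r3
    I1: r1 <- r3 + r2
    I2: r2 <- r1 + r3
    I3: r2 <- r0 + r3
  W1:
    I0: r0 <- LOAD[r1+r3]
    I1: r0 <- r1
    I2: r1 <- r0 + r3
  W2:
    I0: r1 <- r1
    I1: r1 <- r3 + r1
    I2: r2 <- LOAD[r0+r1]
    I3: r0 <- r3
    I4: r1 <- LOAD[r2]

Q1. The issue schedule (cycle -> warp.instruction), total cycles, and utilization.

cycle 0: W0.I0
cycle 1: W0.I1
cycle 2: W0.I2
cycle 3: W0.I3
cycle 4: W1.I0
cycle 5: W2.I0
cycle 6: W2.I1
cycle 7: W2.I2
cycle 8: W2.I3
cycle 9: idle
cycle 10: W1.I1
cycle 11: W1.I2
cycle 12: idle
cycle 13: W2.I4

Answer: 14 cycles, utilization 6/7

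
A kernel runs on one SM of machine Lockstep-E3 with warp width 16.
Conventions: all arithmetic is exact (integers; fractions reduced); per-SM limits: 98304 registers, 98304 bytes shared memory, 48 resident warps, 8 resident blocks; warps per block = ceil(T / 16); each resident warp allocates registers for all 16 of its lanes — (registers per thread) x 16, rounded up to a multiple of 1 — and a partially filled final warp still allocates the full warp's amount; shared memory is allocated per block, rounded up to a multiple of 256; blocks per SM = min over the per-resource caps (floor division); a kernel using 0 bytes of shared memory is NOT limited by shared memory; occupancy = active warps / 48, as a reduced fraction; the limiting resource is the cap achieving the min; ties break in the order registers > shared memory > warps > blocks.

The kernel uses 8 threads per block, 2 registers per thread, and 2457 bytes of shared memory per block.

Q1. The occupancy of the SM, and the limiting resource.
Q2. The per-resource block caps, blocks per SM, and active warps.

Answer: occupancy 1/6, limited by blocks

registers: 3072 blocks
shared memory: 38 blocks
warps: 48 blocks
blocks: 8 blocks

Answer: 8 blocks, 8 active warps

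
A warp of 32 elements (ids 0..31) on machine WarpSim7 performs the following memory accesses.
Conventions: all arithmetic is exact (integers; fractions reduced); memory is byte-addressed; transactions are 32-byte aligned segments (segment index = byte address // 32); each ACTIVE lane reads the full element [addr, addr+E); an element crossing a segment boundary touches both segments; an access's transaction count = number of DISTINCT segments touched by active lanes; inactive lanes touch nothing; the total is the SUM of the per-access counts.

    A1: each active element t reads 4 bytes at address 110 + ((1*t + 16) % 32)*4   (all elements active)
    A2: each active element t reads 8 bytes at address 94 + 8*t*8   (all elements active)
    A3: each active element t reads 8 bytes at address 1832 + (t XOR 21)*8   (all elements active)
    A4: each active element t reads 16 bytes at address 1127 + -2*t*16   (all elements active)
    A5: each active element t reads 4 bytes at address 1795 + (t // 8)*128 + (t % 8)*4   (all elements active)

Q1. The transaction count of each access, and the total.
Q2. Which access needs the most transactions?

A1: 5 transactions
A2: 64 transactions
A3: 9 transactions
A4: 32 transactions
A5: 8 transactions

Answer: 5,64,9,32,8; total 118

Answer: A2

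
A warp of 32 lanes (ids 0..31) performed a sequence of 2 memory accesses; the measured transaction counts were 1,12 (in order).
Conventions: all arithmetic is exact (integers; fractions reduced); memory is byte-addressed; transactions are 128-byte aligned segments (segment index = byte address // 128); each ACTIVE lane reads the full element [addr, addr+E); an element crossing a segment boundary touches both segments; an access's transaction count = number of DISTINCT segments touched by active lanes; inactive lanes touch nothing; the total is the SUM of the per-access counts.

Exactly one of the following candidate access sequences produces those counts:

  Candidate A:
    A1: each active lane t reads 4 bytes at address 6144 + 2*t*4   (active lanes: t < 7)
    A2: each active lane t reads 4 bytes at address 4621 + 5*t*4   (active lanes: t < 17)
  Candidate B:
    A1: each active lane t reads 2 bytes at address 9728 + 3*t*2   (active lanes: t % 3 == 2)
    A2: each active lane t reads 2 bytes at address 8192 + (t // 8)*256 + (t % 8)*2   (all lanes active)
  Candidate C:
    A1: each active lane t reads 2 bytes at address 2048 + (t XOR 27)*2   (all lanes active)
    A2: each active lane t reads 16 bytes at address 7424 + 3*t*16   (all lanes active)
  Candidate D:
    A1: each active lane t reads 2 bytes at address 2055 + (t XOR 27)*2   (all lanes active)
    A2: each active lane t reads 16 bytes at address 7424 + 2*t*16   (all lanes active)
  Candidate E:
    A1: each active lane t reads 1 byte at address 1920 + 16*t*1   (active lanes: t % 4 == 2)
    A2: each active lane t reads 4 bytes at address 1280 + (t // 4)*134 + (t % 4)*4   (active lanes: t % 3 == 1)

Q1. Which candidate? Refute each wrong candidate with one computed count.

A: A2 gives 3 transactions, not 12
B: A1 gives 2 transactions, not 1
D: A2 gives 8 transactions, not 12
E: A1 gives 4 transactions, not 1
C: all counts match (1,12)

Answer: C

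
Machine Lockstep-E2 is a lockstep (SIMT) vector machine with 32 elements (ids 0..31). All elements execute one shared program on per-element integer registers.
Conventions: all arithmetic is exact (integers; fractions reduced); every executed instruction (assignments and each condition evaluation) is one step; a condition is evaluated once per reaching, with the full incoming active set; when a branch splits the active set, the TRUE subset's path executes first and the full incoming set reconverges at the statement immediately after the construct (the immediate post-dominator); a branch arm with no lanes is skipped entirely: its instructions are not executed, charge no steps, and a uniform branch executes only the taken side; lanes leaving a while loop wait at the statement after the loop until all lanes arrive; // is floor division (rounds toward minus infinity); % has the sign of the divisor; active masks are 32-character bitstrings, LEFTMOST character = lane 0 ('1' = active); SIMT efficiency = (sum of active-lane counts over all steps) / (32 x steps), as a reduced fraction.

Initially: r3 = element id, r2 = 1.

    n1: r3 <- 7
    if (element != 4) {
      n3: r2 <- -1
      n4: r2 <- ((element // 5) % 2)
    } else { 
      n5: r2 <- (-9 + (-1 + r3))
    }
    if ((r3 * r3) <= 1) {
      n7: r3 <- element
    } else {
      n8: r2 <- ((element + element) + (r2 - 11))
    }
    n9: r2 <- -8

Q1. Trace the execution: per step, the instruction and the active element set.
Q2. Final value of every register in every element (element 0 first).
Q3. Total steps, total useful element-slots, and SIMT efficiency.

step 0: r3 <- 7                      11111111111111111111111111111111
step 1: eval (element != 4)          11111111111111111111111111111111
step 2: r2 <- -1                     11110111111111111111111111111111
step 3: r2 <- ((element // 5) % 2)   11110111111111111111111111111111
step 4: r2 <- (-9 + (-1 + r3))       00001000000000000000000000000000
step 5: eval ((r3 * r3) <= 1)        11111111111111111111111111111111
step 6: r2 <- ((element + element) + (r2 - 11)) 11111111111111111111111111111111
step 7: r2 <- -8                     11111111111111111111111111111111

Answer: 8 steps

r3: 7,7,7,7,7,7,7,7,7,7,7,7,7,7,7,7,7,7,7,7,7,7,7,7,7,7,7,7,7,7,7,7
r2: -8,-8,-8,-8,-8,-8,-8,-8,-8,-8,-8,-8,-8,-8,-8,-8,-8,-8,-8,-8,-8,-8,-8,-8,-8,-8,-8,-8,-8,-8,-8,-8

steps = 8; useful = 223; efficiency = 223/256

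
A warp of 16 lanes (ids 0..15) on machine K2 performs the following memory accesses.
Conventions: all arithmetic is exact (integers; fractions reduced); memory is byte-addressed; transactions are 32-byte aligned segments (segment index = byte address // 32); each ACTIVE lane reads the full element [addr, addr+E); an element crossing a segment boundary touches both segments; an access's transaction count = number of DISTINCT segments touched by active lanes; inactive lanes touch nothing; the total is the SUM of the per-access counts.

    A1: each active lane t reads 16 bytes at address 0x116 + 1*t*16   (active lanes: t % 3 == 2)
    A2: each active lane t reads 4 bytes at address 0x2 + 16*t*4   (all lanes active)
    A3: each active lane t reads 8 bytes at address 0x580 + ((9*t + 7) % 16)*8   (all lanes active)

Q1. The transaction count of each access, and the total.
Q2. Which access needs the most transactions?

A1: 8 transactions
A2: 16 transactions
A3: 4 transactions

Answer: 8,16,4; total 28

Answer: A2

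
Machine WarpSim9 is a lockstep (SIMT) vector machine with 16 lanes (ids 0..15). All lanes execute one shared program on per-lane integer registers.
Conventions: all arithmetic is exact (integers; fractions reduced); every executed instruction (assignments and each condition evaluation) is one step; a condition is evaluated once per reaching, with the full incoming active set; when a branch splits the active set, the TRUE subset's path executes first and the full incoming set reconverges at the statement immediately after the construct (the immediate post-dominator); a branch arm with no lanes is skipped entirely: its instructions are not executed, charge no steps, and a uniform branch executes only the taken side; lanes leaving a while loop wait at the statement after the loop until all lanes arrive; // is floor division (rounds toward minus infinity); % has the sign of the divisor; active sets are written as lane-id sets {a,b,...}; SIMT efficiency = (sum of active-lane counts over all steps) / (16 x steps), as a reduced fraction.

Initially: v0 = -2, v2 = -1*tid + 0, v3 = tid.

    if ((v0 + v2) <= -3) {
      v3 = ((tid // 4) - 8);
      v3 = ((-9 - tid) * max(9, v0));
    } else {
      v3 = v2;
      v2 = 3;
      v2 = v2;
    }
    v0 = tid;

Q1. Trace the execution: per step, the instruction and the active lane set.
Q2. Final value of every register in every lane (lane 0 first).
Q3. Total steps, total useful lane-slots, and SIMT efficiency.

step 0: eval ((v0 + v2) <= -3)       {0,1,2,3,4,5,6,7,8,9,10,11,12,13,14,15}
step 1: v3 <- ((tid // 4) - 8)       {1,2,3,4,5,6,7,8,9,10,11,12,13,14,15}
step 2: v3 <- ((-9 - tid) * max(9, v0)) {1,2,3,4,5,6,7,8,9,10,11,12,13,14,15}
step 3: v3 <- v2                     {0}
step 4: v2 <- 3                      {0}
step 5: v2 <- v2                     {0}
step 6: v0 <- tid                    {0,1,2,3,4,5,6,7,8,9,10,11,12,13,14,15}

Answer: 7 steps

v0: 0,1,2,3,4,5,6,7,8,9,10,11,12,13,14,15
v2: 3,-1,-2,-3,-4,-5,-6,-7,-8,-9,-10,-11,-12,-13,-14,-15
v3: 0,-90,-99,-108,-117,-126,-135,-144,-153,-162,-171,-180,-189,-198,-207,-216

steps = 7; useful = 65; efficiency = 65/112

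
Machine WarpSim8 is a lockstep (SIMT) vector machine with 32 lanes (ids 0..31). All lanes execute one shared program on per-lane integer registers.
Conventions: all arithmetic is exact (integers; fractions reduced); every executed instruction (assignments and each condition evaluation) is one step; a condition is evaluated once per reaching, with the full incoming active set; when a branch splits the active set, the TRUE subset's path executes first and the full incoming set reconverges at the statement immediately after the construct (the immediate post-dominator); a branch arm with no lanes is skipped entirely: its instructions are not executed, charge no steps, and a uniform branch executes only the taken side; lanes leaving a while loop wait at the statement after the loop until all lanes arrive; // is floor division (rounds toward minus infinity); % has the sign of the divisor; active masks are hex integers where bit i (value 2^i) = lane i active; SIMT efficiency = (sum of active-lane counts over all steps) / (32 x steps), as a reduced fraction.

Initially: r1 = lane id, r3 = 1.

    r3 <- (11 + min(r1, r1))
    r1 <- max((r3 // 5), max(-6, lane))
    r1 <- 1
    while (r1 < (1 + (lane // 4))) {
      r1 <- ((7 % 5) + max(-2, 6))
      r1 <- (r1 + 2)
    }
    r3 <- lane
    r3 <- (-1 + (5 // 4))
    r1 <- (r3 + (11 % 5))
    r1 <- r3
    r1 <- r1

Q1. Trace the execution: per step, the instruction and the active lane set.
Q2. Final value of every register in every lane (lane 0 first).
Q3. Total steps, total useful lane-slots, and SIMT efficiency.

step 0: r3 <- (11 + min(r1, r1))     0xffffffff
step 1: r1 <- max((r3 // 5), max(-6, lane)) 0xffffffff
step 2: r1 <- 1                      0xffffffff
step 3: eval (r1 < (1 + (lane // 4))) 0xffffffff
step 4: r1 <- ((7 % 5) + max(-2, 6)) 0xfffffff0
step 5: r1 <- (r1 + 2)               0xfffffff0
step 6: eval (r1 < (1 + (lane // 4))) 0xfffffff0
step 7: r3 <- lane                   0xffffffff
step 8: r3 <- (-1 + (5 // 4))        0xffffffff
step 9: r1 <- (r3 + (11 % 5))        0xffffffff
step 10: r1 <- r3                     0xffffffff
step 11: r1 <- r1                     0xffffffff

Answer: 12 steps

r1: 0,0,0,0,0,0,0,0,0,0,0,0,0,0,0,0,0,0,0,0,0,0,0,0,0,0,0,0,0,0,0,0
r3: 0,0,0,0,0,0,0,0,0,0,0,0,0,0,0,0,0,0,0,0,0,0,0,0,0,0,0,0,0,0,0,0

steps = 12; useful = 372; efficiency = 372/384 = 31/32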